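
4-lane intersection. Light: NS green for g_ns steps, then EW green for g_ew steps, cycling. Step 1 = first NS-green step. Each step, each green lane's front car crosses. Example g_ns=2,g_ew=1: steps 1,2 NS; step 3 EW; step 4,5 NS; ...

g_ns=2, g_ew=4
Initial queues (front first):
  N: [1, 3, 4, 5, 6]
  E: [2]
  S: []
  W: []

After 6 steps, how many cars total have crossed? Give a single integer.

Answer: 3

Derivation:
Step 1 [NS]: N:car1-GO,E:wait,S:empty,W:wait | queues: N=4 E=1 S=0 W=0
Step 2 [NS]: N:car3-GO,E:wait,S:empty,W:wait | queues: N=3 E=1 S=0 W=0
Step 3 [EW]: N:wait,E:car2-GO,S:wait,W:empty | queues: N=3 E=0 S=0 W=0
Step 4 [EW]: N:wait,E:empty,S:wait,W:empty | queues: N=3 E=0 S=0 W=0
Step 5 [EW]: N:wait,E:empty,S:wait,W:empty | queues: N=3 E=0 S=0 W=0
Step 6 [EW]: N:wait,E:empty,S:wait,W:empty | queues: N=3 E=0 S=0 W=0
Cars crossed by step 6: 3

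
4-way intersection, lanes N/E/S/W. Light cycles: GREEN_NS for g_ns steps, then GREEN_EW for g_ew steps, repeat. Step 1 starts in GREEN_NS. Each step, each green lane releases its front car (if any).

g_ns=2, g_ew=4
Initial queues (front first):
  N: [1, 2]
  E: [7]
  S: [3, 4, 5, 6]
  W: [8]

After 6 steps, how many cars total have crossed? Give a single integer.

Answer: 6

Derivation:
Step 1 [NS]: N:car1-GO,E:wait,S:car3-GO,W:wait | queues: N=1 E=1 S=3 W=1
Step 2 [NS]: N:car2-GO,E:wait,S:car4-GO,W:wait | queues: N=0 E=1 S=2 W=1
Step 3 [EW]: N:wait,E:car7-GO,S:wait,W:car8-GO | queues: N=0 E=0 S=2 W=0
Step 4 [EW]: N:wait,E:empty,S:wait,W:empty | queues: N=0 E=0 S=2 W=0
Step 5 [EW]: N:wait,E:empty,S:wait,W:empty | queues: N=0 E=0 S=2 W=0
Step 6 [EW]: N:wait,E:empty,S:wait,W:empty | queues: N=0 E=0 S=2 W=0
Cars crossed by step 6: 6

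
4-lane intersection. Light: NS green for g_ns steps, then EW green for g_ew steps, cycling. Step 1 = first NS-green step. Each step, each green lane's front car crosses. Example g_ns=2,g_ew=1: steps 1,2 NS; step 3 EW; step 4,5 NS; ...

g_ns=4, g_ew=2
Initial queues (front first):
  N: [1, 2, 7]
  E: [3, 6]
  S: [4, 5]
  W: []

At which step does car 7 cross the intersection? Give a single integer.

Step 1 [NS]: N:car1-GO,E:wait,S:car4-GO,W:wait | queues: N=2 E=2 S=1 W=0
Step 2 [NS]: N:car2-GO,E:wait,S:car5-GO,W:wait | queues: N=1 E=2 S=0 W=0
Step 3 [NS]: N:car7-GO,E:wait,S:empty,W:wait | queues: N=0 E=2 S=0 W=0
Step 4 [NS]: N:empty,E:wait,S:empty,W:wait | queues: N=0 E=2 S=0 W=0
Step 5 [EW]: N:wait,E:car3-GO,S:wait,W:empty | queues: N=0 E=1 S=0 W=0
Step 6 [EW]: N:wait,E:car6-GO,S:wait,W:empty | queues: N=0 E=0 S=0 W=0
Car 7 crosses at step 3

3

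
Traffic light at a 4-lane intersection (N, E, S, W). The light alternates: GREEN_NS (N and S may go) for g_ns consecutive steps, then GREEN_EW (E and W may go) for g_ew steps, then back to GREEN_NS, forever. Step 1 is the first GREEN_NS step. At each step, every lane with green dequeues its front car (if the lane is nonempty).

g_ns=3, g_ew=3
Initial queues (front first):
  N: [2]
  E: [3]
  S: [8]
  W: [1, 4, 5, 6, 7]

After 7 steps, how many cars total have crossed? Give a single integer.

Step 1 [NS]: N:car2-GO,E:wait,S:car8-GO,W:wait | queues: N=0 E=1 S=0 W=5
Step 2 [NS]: N:empty,E:wait,S:empty,W:wait | queues: N=0 E=1 S=0 W=5
Step 3 [NS]: N:empty,E:wait,S:empty,W:wait | queues: N=0 E=1 S=0 W=5
Step 4 [EW]: N:wait,E:car3-GO,S:wait,W:car1-GO | queues: N=0 E=0 S=0 W=4
Step 5 [EW]: N:wait,E:empty,S:wait,W:car4-GO | queues: N=0 E=0 S=0 W=3
Step 6 [EW]: N:wait,E:empty,S:wait,W:car5-GO | queues: N=0 E=0 S=0 W=2
Step 7 [NS]: N:empty,E:wait,S:empty,W:wait | queues: N=0 E=0 S=0 W=2
Cars crossed by step 7: 6

Answer: 6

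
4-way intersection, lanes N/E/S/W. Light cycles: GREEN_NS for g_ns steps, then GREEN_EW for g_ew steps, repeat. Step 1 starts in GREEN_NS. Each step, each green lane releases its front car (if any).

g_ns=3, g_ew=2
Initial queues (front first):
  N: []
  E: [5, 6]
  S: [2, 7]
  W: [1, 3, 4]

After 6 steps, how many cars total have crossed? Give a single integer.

Answer: 6

Derivation:
Step 1 [NS]: N:empty,E:wait,S:car2-GO,W:wait | queues: N=0 E=2 S=1 W=3
Step 2 [NS]: N:empty,E:wait,S:car7-GO,W:wait | queues: N=0 E=2 S=0 W=3
Step 3 [NS]: N:empty,E:wait,S:empty,W:wait | queues: N=0 E=2 S=0 W=3
Step 4 [EW]: N:wait,E:car5-GO,S:wait,W:car1-GO | queues: N=0 E=1 S=0 W=2
Step 5 [EW]: N:wait,E:car6-GO,S:wait,W:car3-GO | queues: N=0 E=0 S=0 W=1
Step 6 [NS]: N:empty,E:wait,S:empty,W:wait | queues: N=0 E=0 S=0 W=1
Cars crossed by step 6: 6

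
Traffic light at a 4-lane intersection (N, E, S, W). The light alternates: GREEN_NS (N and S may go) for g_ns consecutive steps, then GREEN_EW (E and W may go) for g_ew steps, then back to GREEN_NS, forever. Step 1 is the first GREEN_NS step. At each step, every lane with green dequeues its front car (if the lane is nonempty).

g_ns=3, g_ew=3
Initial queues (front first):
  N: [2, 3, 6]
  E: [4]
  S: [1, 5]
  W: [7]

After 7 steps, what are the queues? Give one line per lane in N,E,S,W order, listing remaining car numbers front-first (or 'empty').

Step 1 [NS]: N:car2-GO,E:wait,S:car1-GO,W:wait | queues: N=2 E=1 S=1 W=1
Step 2 [NS]: N:car3-GO,E:wait,S:car5-GO,W:wait | queues: N=1 E=1 S=0 W=1
Step 3 [NS]: N:car6-GO,E:wait,S:empty,W:wait | queues: N=0 E=1 S=0 W=1
Step 4 [EW]: N:wait,E:car4-GO,S:wait,W:car7-GO | queues: N=0 E=0 S=0 W=0

N: empty
E: empty
S: empty
W: empty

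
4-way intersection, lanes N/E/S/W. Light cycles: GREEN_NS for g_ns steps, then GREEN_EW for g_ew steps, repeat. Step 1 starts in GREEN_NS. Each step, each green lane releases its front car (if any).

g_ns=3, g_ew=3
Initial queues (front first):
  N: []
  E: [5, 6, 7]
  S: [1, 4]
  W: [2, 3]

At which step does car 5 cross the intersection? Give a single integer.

Step 1 [NS]: N:empty,E:wait,S:car1-GO,W:wait | queues: N=0 E=3 S=1 W=2
Step 2 [NS]: N:empty,E:wait,S:car4-GO,W:wait | queues: N=0 E=3 S=0 W=2
Step 3 [NS]: N:empty,E:wait,S:empty,W:wait | queues: N=0 E=3 S=0 W=2
Step 4 [EW]: N:wait,E:car5-GO,S:wait,W:car2-GO | queues: N=0 E=2 S=0 W=1
Step 5 [EW]: N:wait,E:car6-GO,S:wait,W:car3-GO | queues: N=0 E=1 S=0 W=0
Step 6 [EW]: N:wait,E:car7-GO,S:wait,W:empty | queues: N=0 E=0 S=0 W=0
Car 5 crosses at step 4

4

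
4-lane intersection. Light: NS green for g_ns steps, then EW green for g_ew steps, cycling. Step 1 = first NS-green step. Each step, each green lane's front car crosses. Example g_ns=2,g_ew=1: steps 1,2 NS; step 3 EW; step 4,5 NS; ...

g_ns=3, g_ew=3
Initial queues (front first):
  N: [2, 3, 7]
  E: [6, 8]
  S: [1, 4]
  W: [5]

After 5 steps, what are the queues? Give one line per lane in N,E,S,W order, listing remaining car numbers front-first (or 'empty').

Step 1 [NS]: N:car2-GO,E:wait,S:car1-GO,W:wait | queues: N=2 E=2 S=1 W=1
Step 2 [NS]: N:car3-GO,E:wait,S:car4-GO,W:wait | queues: N=1 E=2 S=0 W=1
Step 3 [NS]: N:car7-GO,E:wait,S:empty,W:wait | queues: N=0 E=2 S=0 W=1
Step 4 [EW]: N:wait,E:car6-GO,S:wait,W:car5-GO | queues: N=0 E=1 S=0 W=0
Step 5 [EW]: N:wait,E:car8-GO,S:wait,W:empty | queues: N=0 E=0 S=0 W=0

N: empty
E: empty
S: empty
W: empty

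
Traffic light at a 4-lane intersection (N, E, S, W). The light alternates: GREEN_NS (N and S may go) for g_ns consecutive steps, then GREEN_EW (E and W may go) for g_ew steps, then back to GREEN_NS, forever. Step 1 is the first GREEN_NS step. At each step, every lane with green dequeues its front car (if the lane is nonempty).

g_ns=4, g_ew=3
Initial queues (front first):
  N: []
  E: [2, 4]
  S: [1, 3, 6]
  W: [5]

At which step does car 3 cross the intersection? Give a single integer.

Step 1 [NS]: N:empty,E:wait,S:car1-GO,W:wait | queues: N=0 E=2 S=2 W=1
Step 2 [NS]: N:empty,E:wait,S:car3-GO,W:wait | queues: N=0 E=2 S=1 W=1
Step 3 [NS]: N:empty,E:wait,S:car6-GO,W:wait | queues: N=0 E=2 S=0 W=1
Step 4 [NS]: N:empty,E:wait,S:empty,W:wait | queues: N=0 E=2 S=0 W=1
Step 5 [EW]: N:wait,E:car2-GO,S:wait,W:car5-GO | queues: N=0 E=1 S=0 W=0
Step 6 [EW]: N:wait,E:car4-GO,S:wait,W:empty | queues: N=0 E=0 S=0 W=0
Car 3 crosses at step 2

2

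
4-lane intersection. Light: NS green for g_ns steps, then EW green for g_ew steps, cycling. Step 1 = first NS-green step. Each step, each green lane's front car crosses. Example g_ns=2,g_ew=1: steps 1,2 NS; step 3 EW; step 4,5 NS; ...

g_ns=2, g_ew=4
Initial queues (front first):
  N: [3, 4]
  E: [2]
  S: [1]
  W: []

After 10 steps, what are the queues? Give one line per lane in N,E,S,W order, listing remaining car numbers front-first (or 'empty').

Step 1 [NS]: N:car3-GO,E:wait,S:car1-GO,W:wait | queues: N=1 E=1 S=0 W=0
Step 2 [NS]: N:car4-GO,E:wait,S:empty,W:wait | queues: N=0 E=1 S=0 W=0
Step 3 [EW]: N:wait,E:car2-GO,S:wait,W:empty | queues: N=0 E=0 S=0 W=0

N: empty
E: empty
S: empty
W: empty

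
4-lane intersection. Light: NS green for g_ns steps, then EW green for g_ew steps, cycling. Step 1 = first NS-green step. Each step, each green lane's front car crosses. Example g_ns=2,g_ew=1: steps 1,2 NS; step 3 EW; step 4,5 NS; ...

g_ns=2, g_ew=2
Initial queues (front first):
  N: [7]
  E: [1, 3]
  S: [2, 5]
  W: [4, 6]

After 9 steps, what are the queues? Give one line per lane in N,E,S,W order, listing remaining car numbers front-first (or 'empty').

Step 1 [NS]: N:car7-GO,E:wait,S:car2-GO,W:wait | queues: N=0 E=2 S=1 W=2
Step 2 [NS]: N:empty,E:wait,S:car5-GO,W:wait | queues: N=0 E=2 S=0 W=2
Step 3 [EW]: N:wait,E:car1-GO,S:wait,W:car4-GO | queues: N=0 E=1 S=0 W=1
Step 4 [EW]: N:wait,E:car3-GO,S:wait,W:car6-GO | queues: N=0 E=0 S=0 W=0

N: empty
E: empty
S: empty
W: empty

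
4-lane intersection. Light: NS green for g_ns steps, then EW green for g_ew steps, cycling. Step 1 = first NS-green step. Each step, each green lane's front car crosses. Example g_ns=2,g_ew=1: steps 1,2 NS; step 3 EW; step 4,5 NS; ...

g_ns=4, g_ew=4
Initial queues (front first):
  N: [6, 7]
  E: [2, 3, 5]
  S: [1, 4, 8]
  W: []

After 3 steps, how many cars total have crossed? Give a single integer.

Answer: 5

Derivation:
Step 1 [NS]: N:car6-GO,E:wait,S:car1-GO,W:wait | queues: N=1 E=3 S=2 W=0
Step 2 [NS]: N:car7-GO,E:wait,S:car4-GO,W:wait | queues: N=0 E=3 S=1 W=0
Step 3 [NS]: N:empty,E:wait,S:car8-GO,W:wait | queues: N=0 E=3 S=0 W=0
Cars crossed by step 3: 5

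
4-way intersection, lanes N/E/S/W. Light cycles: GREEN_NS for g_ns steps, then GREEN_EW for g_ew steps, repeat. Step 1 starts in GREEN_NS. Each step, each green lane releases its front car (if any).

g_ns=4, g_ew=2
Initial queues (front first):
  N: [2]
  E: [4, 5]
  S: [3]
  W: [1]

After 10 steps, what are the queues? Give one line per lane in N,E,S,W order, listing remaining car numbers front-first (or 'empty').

Step 1 [NS]: N:car2-GO,E:wait,S:car3-GO,W:wait | queues: N=0 E=2 S=0 W=1
Step 2 [NS]: N:empty,E:wait,S:empty,W:wait | queues: N=0 E=2 S=0 W=1
Step 3 [NS]: N:empty,E:wait,S:empty,W:wait | queues: N=0 E=2 S=0 W=1
Step 4 [NS]: N:empty,E:wait,S:empty,W:wait | queues: N=0 E=2 S=0 W=1
Step 5 [EW]: N:wait,E:car4-GO,S:wait,W:car1-GO | queues: N=0 E=1 S=0 W=0
Step 6 [EW]: N:wait,E:car5-GO,S:wait,W:empty | queues: N=0 E=0 S=0 W=0

N: empty
E: empty
S: empty
W: empty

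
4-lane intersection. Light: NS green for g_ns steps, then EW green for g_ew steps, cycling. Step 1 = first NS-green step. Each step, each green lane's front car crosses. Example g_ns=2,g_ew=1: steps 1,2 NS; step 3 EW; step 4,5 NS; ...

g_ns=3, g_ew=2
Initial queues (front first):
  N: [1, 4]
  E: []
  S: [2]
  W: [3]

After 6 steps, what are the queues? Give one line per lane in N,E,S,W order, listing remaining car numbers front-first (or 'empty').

Step 1 [NS]: N:car1-GO,E:wait,S:car2-GO,W:wait | queues: N=1 E=0 S=0 W=1
Step 2 [NS]: N:car4-GO,E:wait,S:empty,W:wait | queues: N=0 E=0 S=0 W=1
Step 3 [NS]: N:empty,E:wait,S:empty,W:wait | queues: N=0 E=0 S=0 W=1
Step 4 [EW]: N:wait,E:empty,S:wait,W:car3-GO | queues: N=0 E=0 S=0 W=0

N: empty
E: empty
S: empty
W: empty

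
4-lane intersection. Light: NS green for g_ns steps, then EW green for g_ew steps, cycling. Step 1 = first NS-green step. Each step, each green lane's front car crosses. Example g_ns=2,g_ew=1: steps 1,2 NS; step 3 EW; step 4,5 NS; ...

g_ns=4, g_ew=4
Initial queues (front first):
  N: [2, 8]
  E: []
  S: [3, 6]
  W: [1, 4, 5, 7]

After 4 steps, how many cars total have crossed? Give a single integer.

Step 1 [NS]: N:car2-GO,E:wait,S:car3-GO,W:wait | queues: N=1 E=0 S=1 W=4
Step 2 [NS]: N:car8-GO,E:wait,S:car6-GO,W:wait | queues: N=0 E=0 S=0 W=4
Step 3 [NS]: N:empty,E:wait,S:empty,W:wait | queues: N=0 E=0 S=0 W=4
Step 4 [NS]: N:empty,E:wait,S:empty,W:wait | queues: N=0 E=0 S=0 W=4
Cars crossed by step 4: 4

Answer: 4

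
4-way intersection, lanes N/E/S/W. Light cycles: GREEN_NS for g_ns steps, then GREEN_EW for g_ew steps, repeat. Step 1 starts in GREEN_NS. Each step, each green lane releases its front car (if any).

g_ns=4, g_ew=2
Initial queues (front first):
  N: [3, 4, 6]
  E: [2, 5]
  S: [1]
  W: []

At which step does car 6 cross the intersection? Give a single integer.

Step 1 [NS]: N:car3-GO,E:wait,S:car1-GO,W:wait | queues: N=2 E=2 S=0 W=0
Step 2 [NS]: N:car4-GO,E:wait,S:empty,W:wait | queues: N=1 E=2 S=0 W=0
Step 3 [NS]: N:car6-GO,E:wait,S:empty,W:wait | queues: N=0 E=2 S=0 W=0
Step 4 [NS]: N:empty,E:wait,S:empty,W:wait | queues: N=0 E=2 S=0 W=0
Step 5 [EW]: N:wait,E:car2-GO,S:wait,W:empty | queues: N=0 E=1 S=0 W=0
Step 6 [EW]: N:wait,E:car5-GO,S:wait,W:empty | queues: N=0 E=0 S=0 W=0
Car 6 crosses at step 3

3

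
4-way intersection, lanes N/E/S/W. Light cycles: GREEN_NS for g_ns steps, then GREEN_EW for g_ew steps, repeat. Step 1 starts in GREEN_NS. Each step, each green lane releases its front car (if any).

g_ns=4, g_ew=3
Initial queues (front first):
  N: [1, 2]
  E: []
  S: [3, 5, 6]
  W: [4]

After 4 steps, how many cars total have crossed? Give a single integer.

Step 1 [NS]: N:car1-GO,E:wait,S:car3-GO,W:wait | queues: N=1 E=0 S=2 W=1
Step 2 [NS]: N:car2-GO,E:wait,S:car5-GO,W:wait | queues: N=0 E=0 S=1 W=1
Step 3 [NS]: N:empty,E:wait,S:car6-GO,W:wait | queues: N=0 E=0 S=0 W=1
Step 4 [NS]: N:empty,E:wait,S:empty,W:wait | queues: N=0 E=0 S=0 W=1
Cars crossed by step 4: 5

Answer: 5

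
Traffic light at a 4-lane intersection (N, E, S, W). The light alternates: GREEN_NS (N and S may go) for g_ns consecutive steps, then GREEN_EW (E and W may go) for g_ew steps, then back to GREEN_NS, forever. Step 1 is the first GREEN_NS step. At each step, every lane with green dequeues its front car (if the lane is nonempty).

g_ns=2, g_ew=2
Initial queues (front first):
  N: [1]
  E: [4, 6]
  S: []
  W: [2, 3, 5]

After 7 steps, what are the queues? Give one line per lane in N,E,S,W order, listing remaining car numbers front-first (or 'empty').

Step 1 [NS]: N:car1-GO,E:wait,S:empty,W:wait | queues: N=0 E=2 S=0 W=3
Step 2 [NS]: N:empty,E:wait,S:empty,W:wait | queues: N=0 E=2 S=0 W=3
Step 3 [EW]: N:wait,E:car4-GO,S:wait,W:car2-GO | queues: N=0 E=1 S=0 W=2
Step 4 [EW]: N:wait,E:car6-GO,S:wait,W:car3-GO | queues: N=0 E=0 S=0 W=1
Step 5 [NS]: N:empty,E:wait,S:empty,W:wait | queues: N=0 E=0 S=0 W=1
Step 6 [NS]: N:empty,E:wait,S:empty,W:wait | queues: N=0 E=0 S=0 W=1
Step 7 [EW]: N:wait,E:empty,S:wait,W:car5-GO | queues: N=0 E=0 S=0 W=0

N: empty
E: empty
S: empty
W: empty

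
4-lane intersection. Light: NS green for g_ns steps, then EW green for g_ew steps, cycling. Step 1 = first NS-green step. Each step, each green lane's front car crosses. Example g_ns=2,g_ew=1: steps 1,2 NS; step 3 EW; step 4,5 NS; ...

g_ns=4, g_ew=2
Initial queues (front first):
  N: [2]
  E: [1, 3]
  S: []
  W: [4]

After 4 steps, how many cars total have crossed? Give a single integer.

Answer: 1

Derivation:
Step 1 [NS]: N:car2-GO,E:wait,S:empty,W:wait | queues: N=0 E=2 S=0 W=1
Step 2 [NS]: N:empty,E:wait,S:empty,W:wait | queues: N=0 E=2 S=0 W=1
Step 3 [NS]: N:empty,E:wait,S:empty,W:wait | queues: N=0 E=2 S=0 W=1
Step 4 [NS]: N:empty,E:wait,S:empty,W:wait | queues: N=0 E=2 S=0 W=1
Cars crossed by step 4: 1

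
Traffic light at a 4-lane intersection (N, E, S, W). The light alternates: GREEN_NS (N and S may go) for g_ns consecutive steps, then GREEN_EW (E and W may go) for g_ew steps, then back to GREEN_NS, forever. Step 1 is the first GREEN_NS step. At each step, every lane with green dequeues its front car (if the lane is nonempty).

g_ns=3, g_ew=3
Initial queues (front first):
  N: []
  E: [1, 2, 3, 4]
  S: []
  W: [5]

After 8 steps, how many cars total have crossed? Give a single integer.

Answer: 4

Derivation:
Step 1 [NS]: N:empty,E:wait,S:empty,W:wait | queues: N=0 E=4 S=0 W=1
Step 2 [NS]: N:empty,E:wait,S:empty,W:wait | queues: N=0 E=4 S=0 W=1
Step 3 [NS]: N:empty,E:wait,S:empty,W:wait | queues: N=0 E=4 S=0 W=1
Step 4 [EW]: N:wait,E:car1-GO,S:wait,W:car5-GO | queues: N=0 E=3 S=0 W=0
Step 5 [EW]: N:wait,E:car2-GO,S:wait,W:empty | queues: N=0 E=2 S=0 W=0
Step 6 [EW]: N:wait,E:car3-GO,S:wait,W:empty | queues: N=0 E=1 S=0 W=0
Step 7 [NS]: N:empty,E:wait,S:empty,W:wait | queues: N=0 E=1 S=0 W=0
Step 8 [NS]: N:empty,E:wait,S:empty,W:wait | queues: N=0 E=1 S=0 W=0
Cars crossed by step 8: 4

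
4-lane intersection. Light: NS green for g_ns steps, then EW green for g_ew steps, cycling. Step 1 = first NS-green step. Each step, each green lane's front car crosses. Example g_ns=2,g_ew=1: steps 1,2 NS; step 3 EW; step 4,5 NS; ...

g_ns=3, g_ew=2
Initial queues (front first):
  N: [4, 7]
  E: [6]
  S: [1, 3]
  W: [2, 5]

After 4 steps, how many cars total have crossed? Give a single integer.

Answer: 6

Derivation:
Step 1 [NS]: N:car4-GO,E:wait,S:car1-GO,W:wait | queues: N=1 E=1 S=1 W=2
Step 2 [NS]: N:car7-GO,E:wait,S:car3-GO,W:wait | queues: N=0 E=1 S=0 W=2
Step 3 [NS]: N:empty,E:wait,S:empty,W:wait | queues: N=0 E=1 S=0 W=2
Step 4 [EW]: N:wait,E:car6-GO,S:wait,W:car2-GO | queues: N=0 E=0 S=0 W=1
Cars crossed by step 4: 6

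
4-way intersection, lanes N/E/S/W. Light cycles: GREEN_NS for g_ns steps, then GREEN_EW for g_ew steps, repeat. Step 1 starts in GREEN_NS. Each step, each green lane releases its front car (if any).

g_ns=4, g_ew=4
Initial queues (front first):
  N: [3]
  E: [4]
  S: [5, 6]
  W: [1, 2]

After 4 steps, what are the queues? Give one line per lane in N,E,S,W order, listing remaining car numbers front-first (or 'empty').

Step 1 [NS]: N:car3-GO,E:wait,S:car5-GO,W:wait | queues: N=0 E=1 S=1 W=2
Step 2 [NS]: N:empty,E:wait,S:car6-GO,W:wait | queues: N=0 E=1 S=0 W=2
Step 3 [NS]: N:empty,E:wait,S:empty,W:wait | queues: N=0 E=1 S=0 W=2
Step 4 [NS]: N:empty,E:wait,S:empty,W:wait | queues: N=0 E=1 S=0 W=2

N: empty
E: 4
S: empty
W: 1 2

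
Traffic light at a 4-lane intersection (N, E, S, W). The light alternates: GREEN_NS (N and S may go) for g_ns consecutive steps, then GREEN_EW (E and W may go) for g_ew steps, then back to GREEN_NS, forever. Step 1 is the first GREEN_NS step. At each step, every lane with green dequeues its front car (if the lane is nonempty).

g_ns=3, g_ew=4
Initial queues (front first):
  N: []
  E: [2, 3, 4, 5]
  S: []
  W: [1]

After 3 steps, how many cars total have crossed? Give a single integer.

Step 1 [NS]: N:empty,E:wait,S:empty,W:wait | queues: N=0 E=4 S=0 W=1
Step 2 [NS]: N:empty,E:wait,S:empty,W:wait | queues: N=0 E=4 S=0 W=1
Step 3 [NS]: N:empty,E:wait,S:empty,W:wait | queues: N=0 E=4 S=0 W=1
Cars crossed by step 3: 0

Answer: 0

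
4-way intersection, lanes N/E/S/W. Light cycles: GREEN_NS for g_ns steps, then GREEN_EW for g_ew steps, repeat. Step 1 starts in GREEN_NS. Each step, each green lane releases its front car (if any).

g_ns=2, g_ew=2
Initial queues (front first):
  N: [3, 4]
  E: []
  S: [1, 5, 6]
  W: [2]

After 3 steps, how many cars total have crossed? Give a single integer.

Answer: 5

Derivation:
Step 1 [NS]: N:car3-GO,E:wait,S:car1-GO,W:wait | queues: N=1 E=0 S=2 W=1
Step 2 [NS]: N:car4-GO,E:wait,S:car5-GO,W:wait | queues: N=0 E=0 S=1 W=1
Step 3 [EW]: N:wait,E:empty,S:wait,W:car2-GO | queues: N=0 E=0 S=1 W=0
Cars crossed by step 3: 5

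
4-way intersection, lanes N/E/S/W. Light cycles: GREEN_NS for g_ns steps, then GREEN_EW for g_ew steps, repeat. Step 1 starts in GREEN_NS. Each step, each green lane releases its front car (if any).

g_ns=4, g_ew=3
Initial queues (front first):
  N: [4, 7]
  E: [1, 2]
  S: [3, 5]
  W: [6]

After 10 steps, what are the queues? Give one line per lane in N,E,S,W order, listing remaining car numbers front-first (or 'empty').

Step 1 [NS]: N:car4-GO,E:wait,S:car3-GO,W:wait | queues: N=1 E=2 S=1 W=1
Step 2 [NS]: N:car7-GO,E:wait,S:car5-GO,W:wait | queues: N=0 E=2 S=0 W=1
Step 3 [NS]: N:empty,E:wait,S:empty,W:wait | queues: N=0 E=2 S=0 W=1
Step 4 [NS]: N:empty,E:wait,S:empty,W:wait | queues: N=0 E=2 S=0 W=1
Step 5 [EW]: N:wait,E:car1-GO,S:wait,W:car6-GO | queues: N=0 E=1 S=0 W=0
Step 6 [EW]: N:wait,E:car2-GO,S:wait,W:empty | queues: N=0 E=0 S=0 W=0

N: empty
E: empty
S: empty
W: empty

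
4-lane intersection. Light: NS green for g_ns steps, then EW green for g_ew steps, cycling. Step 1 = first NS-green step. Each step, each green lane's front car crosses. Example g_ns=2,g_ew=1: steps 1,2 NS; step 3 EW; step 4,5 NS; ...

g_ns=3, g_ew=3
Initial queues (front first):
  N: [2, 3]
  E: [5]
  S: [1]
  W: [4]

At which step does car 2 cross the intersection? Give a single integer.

Step 1 [NS]: N:car2-GO,E:wait,S:car1-GO,W:wait | queues: N=1 E=1 S=0 W=1
Step 2 [NS]: N:car3-GO,E:wait,S:empty,W:wait | queues: N=0 E=1 S=0 W=1
Step 3 [NS]: N:empty,E:wait,S:empty,W:wait | queues: N=0 E=1 S=0 W=1
Step 4 [EW]: N:wait,E:car5-GO,S:wait,W:car4-GO | queues: N=0 E=0 S=0 W=0
Car 2 crosses at step 1

1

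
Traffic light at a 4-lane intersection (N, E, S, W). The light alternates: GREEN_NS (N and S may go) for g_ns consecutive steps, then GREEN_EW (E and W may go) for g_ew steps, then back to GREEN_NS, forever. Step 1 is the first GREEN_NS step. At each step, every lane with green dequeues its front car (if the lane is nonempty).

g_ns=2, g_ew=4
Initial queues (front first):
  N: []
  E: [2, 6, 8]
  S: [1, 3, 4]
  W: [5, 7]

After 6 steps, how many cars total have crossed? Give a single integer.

Step 1 [NS]: N:empty,E:wait,S:car1-GO,W:wait | queues: N=0 E=3 S=2 W=2
Step 2 [NS]: N:empty,E:wait,S:car3-GO,W:wait | queues: N=0 E=3 S=1 W=2
Step 3 [EW]: N:wait,E:car2-GO,S:wait,W:car5-GO | queues: N=0 E=2 S=1 W=1
Step 4 [EW]: N:wait,E:car6-GO,S:wait,W:car7-GO | queues: N=0 E=1 S=1 W=0
Step 5 [EW]: N:wait,E:car8-GO,S:wait,W:empty | queues: N=0 E=0 S=1 W=0
Step 6 [EW]: N:wait,E:empty,S:wait,W:empty | queues: N=0 E=0 S=1 W=0
Cars crossed by step 6: 7

Answer: 7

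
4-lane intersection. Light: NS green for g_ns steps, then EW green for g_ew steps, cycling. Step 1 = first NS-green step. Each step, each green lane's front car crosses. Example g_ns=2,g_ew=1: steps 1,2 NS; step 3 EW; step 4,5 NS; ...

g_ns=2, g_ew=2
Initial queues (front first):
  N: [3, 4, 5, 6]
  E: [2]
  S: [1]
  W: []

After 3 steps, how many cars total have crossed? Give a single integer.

Answer: 4

Derivation:
Step 1 [NS]: N:car3-GO,E:wait,S:car1-GO,W:wait | queues: N=3 E=1 S=0 W=0
Step 2 [NS]: N:car4-GO,E:wait,S:empty,W:wait | queues: N=2 E=1 S=0 W=0
Step 3 [EW]: N:wait,E:car2-GO,S:wait,W:empty | queues: N=2 E=0 S=0 W=0
Cars crossed by step 3: 4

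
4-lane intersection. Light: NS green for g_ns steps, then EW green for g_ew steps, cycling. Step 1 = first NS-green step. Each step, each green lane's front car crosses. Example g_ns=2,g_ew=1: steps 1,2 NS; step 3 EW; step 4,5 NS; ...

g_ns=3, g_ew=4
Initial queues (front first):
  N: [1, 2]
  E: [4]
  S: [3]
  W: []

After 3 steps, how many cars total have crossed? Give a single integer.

Answer: 3

Derivation:
Step 1 [NS]: N:car1-GO,E:wait,S:car3-GO,W:wait | queues: N=1 E=1 S=0 W=0
Step 2 [NS]: N:car2-GO,E:wait,S:empty,W:wait | queues: N=0 E=1 S=0 W=0
Step 3 [NS]: N:empty,E:wait,S:empty,W:wait | queues: N=0 E=1 S=0 W=0
Cars crossed by step 3: 3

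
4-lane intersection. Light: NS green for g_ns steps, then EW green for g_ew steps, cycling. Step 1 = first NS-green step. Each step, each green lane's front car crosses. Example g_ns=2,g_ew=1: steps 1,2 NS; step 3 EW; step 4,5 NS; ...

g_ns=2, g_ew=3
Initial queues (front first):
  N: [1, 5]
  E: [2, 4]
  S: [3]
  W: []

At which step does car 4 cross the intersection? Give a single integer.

Step 1 [NS]: N:car1-GO,E:wait,S:car3-GO,W:wait | queues: N=1 E=2 S=0 W=0
Step 2 [NS]: N:car5-GO,E:wait,S:empty,W:wait | queues: N=0 E=2 S=0 W=0
Step 3 [EW]: N:wait,E:car2-GO,S:wait,W:empty | queues: N=0 E=1 S=0 W=0
Step 4 [EW]: N:wait,E:car4-GO,S:wait,W:empty | queues: N=0 E=0 S=0 W=0
Car 4 crosses at step 4

4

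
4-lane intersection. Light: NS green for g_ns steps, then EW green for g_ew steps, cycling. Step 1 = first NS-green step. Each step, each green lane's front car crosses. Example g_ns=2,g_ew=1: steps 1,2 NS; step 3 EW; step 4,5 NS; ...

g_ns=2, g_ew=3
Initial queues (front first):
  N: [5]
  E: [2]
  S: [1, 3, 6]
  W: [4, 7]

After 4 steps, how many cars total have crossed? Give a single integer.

Answer: 6

Derivation:
Step 1 [NS]: N:car5-GO,E:wait,S:car1-GO,W:wait | queues: N=0 E=1 S=2 W=2
Step 2 [NS]: N:empty,E:wait,S:car3-GO,W:wait | queues: N=0 E=1 S=1 W=2
Step 3 [EW]: N:wait,E:car2-GO,S:wait,W:car4-GO | queues: N=0 E=0 S=1 W=1
Step 4 [EW]: N:wait,E:empty,S:wait,W:car7-GO | queues: N=0 E=0 S=1 W=0
Cars crossed by step 4: 6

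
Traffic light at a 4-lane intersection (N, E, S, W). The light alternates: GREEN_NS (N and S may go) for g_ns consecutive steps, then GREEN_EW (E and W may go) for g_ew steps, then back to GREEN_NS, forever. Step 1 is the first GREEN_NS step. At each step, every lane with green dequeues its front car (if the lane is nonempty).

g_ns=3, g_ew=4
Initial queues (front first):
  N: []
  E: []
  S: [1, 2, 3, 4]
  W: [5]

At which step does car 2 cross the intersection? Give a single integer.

Step 1 [NS]: N:empty,E:wait,S:car1-GO,W:wait | queues: N=0 E=0 S=3 W=1
Step 2 [NS]: N:empty,E:wait,S:car2-GO,W:wait | queues: N=0 E=0 S=2 W=1
Step 3 [NS]: N:empty,E:wait,S:car3-GO,W:wait | queues: N=0 E=0 S=1 W=1
Step 4 [EW]: N:wait,E:empty,S:wait,W:car5-GO | queues: N=0 E=0 S=1 W=0
Step 5 [EW]: N:wait,E:empty,S:wait,W:empty | queues: N=0 E=0 S=1 W=0
Step 6 [EW]: N:wait,E:empty,S:wait,W:empty | queues: N=0 E=0 S=1 W=0
Step 7 [EW]: N:wait,E:empty,S:wait,W:empty | queues: N=0 E=0 S=1 W=0
Step 8 [NS]: N:empty,E:wait,S:car4-GO,W:wait | queues: N=0 E=0 S=0 W=0
Car 2 crosses at step 2

2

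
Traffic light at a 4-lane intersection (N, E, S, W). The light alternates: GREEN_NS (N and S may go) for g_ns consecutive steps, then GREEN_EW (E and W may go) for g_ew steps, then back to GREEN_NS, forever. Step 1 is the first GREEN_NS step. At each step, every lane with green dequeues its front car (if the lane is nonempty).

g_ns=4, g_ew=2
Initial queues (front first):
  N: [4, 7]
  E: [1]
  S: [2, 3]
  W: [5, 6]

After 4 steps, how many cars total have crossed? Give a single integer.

Answer: 4

Derivation:
Step 1 [NS]: N:car4-GO,E:wait,S:car2-GO,W:wait | queues: N=1 E=1 S=1 W=2
Step 2 [NS]: N:car7-GO,E:wait,S:car3-GO,W:wait | queues: N=0 E=1 S=0 W=2
Step 3 [NS]: N:empty,E:wait,S:empty,W:wait | queues: N=0 E=1 S=0 W=2
Step 4 [NS]: N:empty,E:wait,S:empty,W:wait | queues: N=0 E=1 S=0 W=2
Cars crossed by step 4: 4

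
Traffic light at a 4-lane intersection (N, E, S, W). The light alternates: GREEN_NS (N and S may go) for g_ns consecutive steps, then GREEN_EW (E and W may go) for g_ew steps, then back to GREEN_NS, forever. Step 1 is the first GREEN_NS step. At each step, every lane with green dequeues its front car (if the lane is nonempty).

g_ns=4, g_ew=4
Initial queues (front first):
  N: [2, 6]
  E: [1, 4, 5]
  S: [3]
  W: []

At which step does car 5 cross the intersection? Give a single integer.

Step 1 [NS]: N:car2-GO,E:wait,S:car3-GO,W:wait | queues: N=1 E=3 S=0 W=0
Step 2 [NS]: N:car6-GO,E:wait,S:empty,W:wait | queues: N=0 E=3 S=0 W=0
Step 3 [NS]: N:empty,E:wait,S:empty,W:wait | queues: N=0 E=3 S=0 W=0
Step 4 [NS]: N:empty,E:wait,S:empty,W:wait | queues: N=0 E=3 S=0 W=0
Step 5 [EW]: N:wait,E:car1-GO,S:wait,W:empty | queues: N=0 E=2 S=0 W=0
Step 6 [EW]: N:wait,E:car4-GO,S:wait,W:empty | queues: N=0 E=1 S=0 W=0
Step 7 [EW]: N:wait,E:car5-GO,S:wait,W:empty | queues: N=0 E=0 S=0 W=0
Car 5 crosses at step 7

7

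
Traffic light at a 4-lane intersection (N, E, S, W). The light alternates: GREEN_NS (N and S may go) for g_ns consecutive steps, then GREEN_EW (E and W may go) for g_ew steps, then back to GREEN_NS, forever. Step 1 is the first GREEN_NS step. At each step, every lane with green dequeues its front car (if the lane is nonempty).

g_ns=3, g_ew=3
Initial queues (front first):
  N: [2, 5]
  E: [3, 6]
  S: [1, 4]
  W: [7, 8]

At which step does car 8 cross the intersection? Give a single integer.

Step 1 [NS]: N:car2-GO,E:wait,S:car1-GO,W:wait | queues: N=1 E=2 S=1 W=2
Step 2 [NS]: N:car5-GO,E:wait,S:car4-GO,W:wait | queues: N=0 E=2 S=0 W=2
Step 3 [NS]: N:empty,E:wait,S:empty,W:wait | queues: N=0 E=2 S=0 W=2
Step 4 [EW]: N:wait,E:car3-GO,S:wait,W:car7-GO | queues: N=0 E=1 S=0 W=1
Step 5 [EW]: N:wait,E:car6-GO,S:wait,W:car8-GO | queues: N=0 E=0 S=0 W=0
Car 8 crosses at step 5

5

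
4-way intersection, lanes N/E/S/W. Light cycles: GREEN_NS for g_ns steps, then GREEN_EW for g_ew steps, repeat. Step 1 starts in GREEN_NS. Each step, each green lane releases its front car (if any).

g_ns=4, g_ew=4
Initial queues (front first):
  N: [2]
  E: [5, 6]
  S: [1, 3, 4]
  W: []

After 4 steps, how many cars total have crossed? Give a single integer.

Step 1 [NS]: N:car2-GO,E:wait,S:car1-GO,W:wait | queues: N=0 E=2 S=2 W=0
Step 2 [NS]: N:empty,E:wait,S:car3-GO,W:wait | queues: N=0 E=2 S=1 W=0
Step 3 [NS]: N:empty,E:wait,S:car4-GO,W:wait | queues: N=0 E=2 S=0 W=0
Step 4 [NS]: N:empty,E:wait,S:empty,W:wait | queues: N=0 E=2 S=0 W=0
Cars crossed by step 4: 4

Answer: 4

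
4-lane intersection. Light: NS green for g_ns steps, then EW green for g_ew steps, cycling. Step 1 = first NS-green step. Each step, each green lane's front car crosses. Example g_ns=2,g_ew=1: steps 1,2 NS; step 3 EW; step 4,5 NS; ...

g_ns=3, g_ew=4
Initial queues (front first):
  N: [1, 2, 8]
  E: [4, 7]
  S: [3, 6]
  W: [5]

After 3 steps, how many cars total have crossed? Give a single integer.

Step 1 [NS]: N:car1-GO,E:wait,S:car3-GO,W:wait | queues: N=2 E=2 S=1 W=1
Step 2 [NS]: N:car2-GO,E:wait,S:car6-GO,W:wait | queues: N=1 E=2 S=0 W=1
Step 3 [NS]: N:car8-GO,E:wait,S:empty,W:wait | queues: N=0 E=2 S=0 W=1
Cars crossed by step 3: 5

Answer: 5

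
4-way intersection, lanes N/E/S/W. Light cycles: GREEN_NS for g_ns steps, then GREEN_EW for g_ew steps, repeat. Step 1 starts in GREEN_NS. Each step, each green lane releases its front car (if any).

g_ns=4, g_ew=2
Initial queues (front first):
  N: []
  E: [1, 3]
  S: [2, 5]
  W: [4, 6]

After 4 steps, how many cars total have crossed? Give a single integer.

Answer: 2

Derivation:
Step 1 [NS]: N:empty,E:wait,S:car2-GO,W:wait | queues: N=0 E=2 S=1 W=2
Step 2 [NS]: N:empty,E:wait,S:car5-GO,W:wait | queues: N=0 E=2 S=0 W=2
Step 3 [NS]: N:empty,E:wait,S:empty,W:wait | queues: N=0 E=2 S=0 W=2
Step 4 [NS]: N:empty,E:wait,S:empty,W:wait | queues: N=0 E=2 S=0 W=2
Cars crossed by step 4: 2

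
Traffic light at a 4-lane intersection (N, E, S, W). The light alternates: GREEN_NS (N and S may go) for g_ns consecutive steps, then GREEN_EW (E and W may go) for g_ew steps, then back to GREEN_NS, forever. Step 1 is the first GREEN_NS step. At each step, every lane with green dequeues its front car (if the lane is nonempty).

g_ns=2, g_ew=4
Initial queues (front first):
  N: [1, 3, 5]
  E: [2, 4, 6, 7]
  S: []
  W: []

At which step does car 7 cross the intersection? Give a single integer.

Step 1 [NS]: N:car1-GO,E:wait,S:empty,W:wait | queues: N=2 E=4 S=0 W=0
Step 2 [NS]: N:car3-GO,E:wait,S:empty,W:wait | queues: N=1 E=4 S=0 W=0
Step 3 [EW]: N:wait,E:car2-GO,S:wait,W:empty | queues: N=1 E=3 S=0 W=0
Step 4 [EW]: N:wait,E:car4-GO,S:wait,W:empty | queues: N=1 E=2 S=0 W=0
Step 5 [EW]: N:wait,E:car6-GO,S:wait,W:empty | queues: N=1 E=1 S=0 W=0
Step 6 [EW]: N:wait,E:car7-GO,S:wait,W:empty | queues: N=1 E=0 S=0 W=0
Step 7 [NS]: N:car5-GO,E:wait,S:empty,W:wait | queues: N=0 E=0 S=0 W=0
Car 7 crosses at step 6

6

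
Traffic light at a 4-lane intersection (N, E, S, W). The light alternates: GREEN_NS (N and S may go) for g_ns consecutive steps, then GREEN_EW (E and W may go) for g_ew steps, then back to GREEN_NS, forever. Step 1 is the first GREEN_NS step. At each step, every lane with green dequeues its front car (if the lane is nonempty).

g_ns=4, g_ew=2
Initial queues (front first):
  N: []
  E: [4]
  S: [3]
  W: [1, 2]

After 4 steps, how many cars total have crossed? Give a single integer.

Step 1 [NS]: N:empty,E:wait,S:car3-GO,W:wait | queues: N=0 E=1 S=0 W=2
Step 2 [NS]: N:empty,E:wait,S:empty,W:wait | queues: N=0 E=1 S=0 W=2
Step 3 [NS]: N:empty,E:wait,S:empty,W:wait | queues: N=0 E=1 S=0 W=2
Step 4 [NS]: N:empty,E:wait,S:empty,W:wait | queues: N=0 E=1 S=0 W=2
Cars crossed by step 4: 1

Answer: 1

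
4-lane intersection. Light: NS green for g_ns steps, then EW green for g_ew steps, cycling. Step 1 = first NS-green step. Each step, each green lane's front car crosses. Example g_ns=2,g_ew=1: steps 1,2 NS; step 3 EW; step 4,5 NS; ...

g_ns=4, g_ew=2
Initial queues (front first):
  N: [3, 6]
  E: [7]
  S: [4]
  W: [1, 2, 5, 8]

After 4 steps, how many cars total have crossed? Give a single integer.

Answer: 3

Derivation:
Step 1 [NS]: N:car3-GO,E:wait,S:car4-GO,W:wait | queues: N=1 E=1 S=0 W=4
Step 2 [NS]: N:car6-GO,E:wait,S:empty,W:wait | queues: N=0 E=1 S=0 W=4
Step 3 [NS]: N:empty,E:wait,S:empty,W:wait | queues: N=0 E=1 S=0 W=4
Step 4 [NS]: N:empty,E:wait,S:empty,W:wait | queues: N=0 E=1 S=0 W=4
Cars crossed by step 4: 3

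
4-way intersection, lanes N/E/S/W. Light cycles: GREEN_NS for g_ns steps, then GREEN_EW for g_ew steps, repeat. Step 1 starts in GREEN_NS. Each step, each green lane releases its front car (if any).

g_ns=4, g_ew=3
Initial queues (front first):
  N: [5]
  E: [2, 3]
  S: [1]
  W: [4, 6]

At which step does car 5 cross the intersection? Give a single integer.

Step 1 [NS]: N:car5-GO,E:wait,S:car1-GO,W:wait | queues: N=0 E=2 S=0 W=2
Step 2 [NS]: N:empty,E:wait,S:empty,W:wait | queues: N=0 E=2 S=0 W=2
Step 3 [NS]: N:empty,E:wait,S:empty,W:wait | queues: N=0 E=2 S=0 W=2
Step 4 [NS]: N:empty,E:wait,S:empty,W:wait | queues: N=0 E=2 S=0 W=2
Step 5 [EW]: N:wait,E:car2-GO,S:wait,W:car4-GO | queues: N=0 E=1 S=0 W=1
Step 6 [EW]: N:wait,E:car3-GO,S:wait,W:car6-GO | queues: N=0 E=0 S=0 W=0
Car 5 crosses at step 1

1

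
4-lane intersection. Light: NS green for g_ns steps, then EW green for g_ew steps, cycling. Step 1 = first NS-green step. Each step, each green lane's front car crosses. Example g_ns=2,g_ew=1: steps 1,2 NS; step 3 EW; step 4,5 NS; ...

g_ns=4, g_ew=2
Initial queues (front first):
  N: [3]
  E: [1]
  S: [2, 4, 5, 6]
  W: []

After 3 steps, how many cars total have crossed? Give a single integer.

Step 1 [NS]: N:car3-GO,E:wait,S:car2-GO,W:wait | queues: N=0 E=1 S=3 W=0
Step 2 [NS]: N:empty,E:wait,S:car4-GO,W:wait | queues: N=0 E=1 S=2 W=0
Step 3 [NS]: N:empty,E:wait,S:car5-GO,W:wait | queues: N=0 E=1 S=1 W=0
Cars crossed by step 3: 4

Answer: 4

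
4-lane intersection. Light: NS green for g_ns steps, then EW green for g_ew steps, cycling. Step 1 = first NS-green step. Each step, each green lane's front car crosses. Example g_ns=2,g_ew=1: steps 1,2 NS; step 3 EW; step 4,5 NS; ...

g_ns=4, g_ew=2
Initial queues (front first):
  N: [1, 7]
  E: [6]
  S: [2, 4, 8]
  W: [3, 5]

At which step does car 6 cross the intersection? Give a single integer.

Step 1 [NS]: N:car1-GO,E:wait,S:car2-GO,W:wait | queues: N=1 E=1 S=2 W=2
Step 2 [NS]: N:car7-GO,E:wait,S:car4-GO,W:wait | queues: N=0 E=1 S=1 W=2
Step 3 [NS]: N:empty,E:wait,S:car8-GO,W:wait | queues: N=0 E=1 S=0 W=2
Step 4 [NS]: N:empty,E:wait,S:empty,W:wait | queues: N=0 E=1 S=0 W=2
Step 5 [EW]: N:wait,E:car6-GO,S:wait,W:car3-GO | queues: N=0 E=0 S=0 W=1
Step 6 [EW]: N:wait,E:empty,S:wait,W:car5-GO | queues: N=0 E=0 S=0 W=0
Car 6 crosses at step 5

5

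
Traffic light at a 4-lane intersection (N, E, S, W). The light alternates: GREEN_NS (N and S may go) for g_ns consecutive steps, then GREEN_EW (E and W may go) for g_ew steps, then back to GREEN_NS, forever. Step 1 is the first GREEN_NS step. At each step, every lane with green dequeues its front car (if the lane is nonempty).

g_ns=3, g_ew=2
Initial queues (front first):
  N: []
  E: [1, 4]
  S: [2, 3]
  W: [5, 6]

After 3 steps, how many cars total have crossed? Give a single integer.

Answer: 2

Derivation:
Step 1 [NS]: N:empty,E:wait,S:car2-GO,W:wait | queues: N=0 E=2 S=1 W=2
Step 2 [NS]: N:empty,E:wait,S:car3-GO,W:wait | queues: N=0 E=2 S=0 W=2
Step 3 [NS]: N:empty,E:wait,S:empty,W:wait | queues: N=0 E=2 S=0 W=2
Cars crossed by step 3: 2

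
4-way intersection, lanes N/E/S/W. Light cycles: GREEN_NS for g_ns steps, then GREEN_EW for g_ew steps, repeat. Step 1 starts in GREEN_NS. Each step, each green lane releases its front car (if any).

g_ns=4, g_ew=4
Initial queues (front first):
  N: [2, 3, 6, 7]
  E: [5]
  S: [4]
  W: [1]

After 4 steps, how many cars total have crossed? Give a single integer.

Answer: 5

Derivation:
Step 1 [NS]: N:car2-GO,E:wait,S:car4-GO,W:wait | queues: N=3 E=1 S=0 W=1
Step 2 [NS]: N:car3-GO,E:wait,S:empty,W:wait | queues: N=2 E=1 S=0 W=1
Step 3 [NS]: N:car6-GO,E:wait,S:empty,W:wait | queues: N=1 E=1 S=0 W=1
Step 4 [NS]: N:car7-GO,E:wait,S:empty,W:wait | queues: N=0 E=1 S=0 W=1
Cars crossed by step 4: 5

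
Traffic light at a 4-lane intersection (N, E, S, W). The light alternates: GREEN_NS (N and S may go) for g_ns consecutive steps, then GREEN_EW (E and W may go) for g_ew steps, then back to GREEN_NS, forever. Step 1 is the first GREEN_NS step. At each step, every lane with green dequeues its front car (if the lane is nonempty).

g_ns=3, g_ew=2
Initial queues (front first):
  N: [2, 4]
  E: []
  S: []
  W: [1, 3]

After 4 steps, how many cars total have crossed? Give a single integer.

Answer: 3

Derivation:
Step 1 [NS]: N:car2-GO,E:wait,S:empty,W:wait | queues: N=1 E=0 S=0 W=2
Step 2 [NS]: N:car4-GO,E:wait,S:empty,W:wait | queues: N=0 E=0 S=0 W=2
Step 3 [NS]: N:empty,E:wait,S:empty,W:wait | queues: N=0 E=0 S=0 W=2
Step 4 [EW]: N:wait,E:empty,S:wait,W:car1-GO | queues: N=0 E=0 S=0 W=1
Cars crossed by step 4: 3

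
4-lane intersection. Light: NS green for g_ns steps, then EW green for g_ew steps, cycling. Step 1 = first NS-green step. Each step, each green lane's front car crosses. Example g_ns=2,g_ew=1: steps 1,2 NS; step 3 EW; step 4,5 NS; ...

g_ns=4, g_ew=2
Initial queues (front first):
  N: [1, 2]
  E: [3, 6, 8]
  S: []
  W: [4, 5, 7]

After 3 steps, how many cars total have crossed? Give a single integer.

Step 1 [NS]: N:car1-GO,E:wait,S:empty,W:wait | queues: N=1 E=3 S=0 W=3
Step 2 [NS]: N:car2-GO,E:wait,S:empty,W:wait | queues: N=0 E=3 S=0 W=3
Step 3 [NS]: N:empty,E:wait,S:empty,W:wait | queues: N=0 E=3 S=0 W=3
Cars crossed by step 3: 2

Answer: 2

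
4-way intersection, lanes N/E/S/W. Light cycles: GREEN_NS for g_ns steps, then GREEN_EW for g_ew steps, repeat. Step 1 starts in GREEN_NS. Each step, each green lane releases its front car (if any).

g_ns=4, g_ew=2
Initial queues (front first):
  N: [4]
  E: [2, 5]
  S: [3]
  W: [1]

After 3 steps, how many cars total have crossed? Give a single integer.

Answer: 2

Derivation:
Step 1 [NS]: N:car4-GO,E:wait,S:car3-GO,W:wait | queues: N=0 E=2 S=0 W=1
Step 2 [NS]: N:empty,E:wait,S:empty,W:wait | queues: N=0 E=2 S=0 W=1
Step 3 [NS]: N:empty,E:wait,S:empty,W:wait | queues: N=0 E=2 S=0 W=1
Cars crossed by step 3: 2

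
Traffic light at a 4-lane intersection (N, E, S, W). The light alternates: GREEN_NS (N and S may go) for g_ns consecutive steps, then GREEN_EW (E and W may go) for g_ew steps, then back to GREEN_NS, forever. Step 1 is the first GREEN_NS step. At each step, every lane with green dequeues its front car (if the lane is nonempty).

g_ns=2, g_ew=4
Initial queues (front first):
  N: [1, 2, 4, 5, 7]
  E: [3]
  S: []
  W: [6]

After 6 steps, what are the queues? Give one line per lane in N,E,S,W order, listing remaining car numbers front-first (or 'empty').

Step 1 [NS]: N:car1-GO,E:wait,S:empty,W:wait | queues: N=4 E=1 S=0 W=1
Step 2 [NS]: N:car2-GO,E:wait,S:empty,W:wait | queues: N=3 E=1 S=0 W=1
Step 3 [EW]: N:wait,E:car3-GO,S:wait,W:car6-GO | queues: N=3 E=0 S=0 W=0
Step 4 [EW]: N:wait,E:empty,S:wait,W:empty | queues: N=3 E=0 S=0 W=0
Step 5 [EW]: N:wait,E:empty,S:wait,W:empty | queues: N=3 E=0 S=0 W=0
Step 6 [EW]: N:wait,E:empty,S:wait,W:empty | queues: N=3 E=0 S=0 W=0

N: 4 5 7
E: empty
S: empty
W: empty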